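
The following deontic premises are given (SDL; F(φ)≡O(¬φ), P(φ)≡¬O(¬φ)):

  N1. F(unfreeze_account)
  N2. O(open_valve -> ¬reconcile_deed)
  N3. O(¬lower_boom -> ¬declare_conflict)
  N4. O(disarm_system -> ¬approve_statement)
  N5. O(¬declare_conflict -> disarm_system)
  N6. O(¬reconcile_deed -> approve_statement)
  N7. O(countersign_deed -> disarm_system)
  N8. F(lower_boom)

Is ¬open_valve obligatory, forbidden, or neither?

F(lower_boom) at premise 8 means O(¬lower_boom).
Premise 3 is O(¬lower_boom -> ¬declare_conflict); since O(¬lower_boom), deontic closure gives O(¬declare_conflict).
Applying K to premise 5 (O(¬declare_conflict -> disarm_system)) and O(¬declare_conflict) yields O(disarm_system).
From O(disarm_system) and premise 4, O(disarm_system -> ¬approve_statement), we obtain O(¬approve_statement).
The contrapositive of premise 6 (O(¬reconcile_deed -> approve_statement)) is O(¬approve_statement -> reconcile_deed), and O(¬approve_statement) is already established, so O(reconcile_deed).
Premise 2, O(open_valve -> ¬reconcile_deed), contraposes to O(reconcile_deed -> ¬open_valve); with O(reconcile_deed) we get O(¬open_valve).
Premises 1, 7 do not contribute to this derivation.
Hence ¬open_valve is obligatory.

Obligatory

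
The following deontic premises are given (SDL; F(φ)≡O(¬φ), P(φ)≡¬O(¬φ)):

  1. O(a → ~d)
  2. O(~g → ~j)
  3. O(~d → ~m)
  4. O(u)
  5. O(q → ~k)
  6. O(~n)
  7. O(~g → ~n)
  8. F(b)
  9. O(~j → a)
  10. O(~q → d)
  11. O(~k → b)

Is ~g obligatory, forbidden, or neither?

Premise 8, F(b), is equivalent to O(~b).
The contrapositive of premise 11 (O(~k → b)) is O(~b → k), and O(~b) is already established, so O(k).
The contrapositive of premise 5 (O(q → ~k)) is O(k → ~q), and O(k) is already established, so O(~q).
From O(~q) and premise 10, O(~q → d), we obtain O(d).
The contrapositive of premise 1 (O(a → ~d)) is O(d → ~a), and O(d) is already established, so O(~a).
Premise 9, O(~j → a), contraposes to O(~a → j); with O(~a) we get O(j).
Premise 2 is O(~g → ~j); contrapositively O(j → g). Since O(j) holds, K gives O(g).
Premises 3, 4, 6, 7 do not contribute to this derivation.
Thus O(g), which is F(~g): ~g is forbidden.

Forbidden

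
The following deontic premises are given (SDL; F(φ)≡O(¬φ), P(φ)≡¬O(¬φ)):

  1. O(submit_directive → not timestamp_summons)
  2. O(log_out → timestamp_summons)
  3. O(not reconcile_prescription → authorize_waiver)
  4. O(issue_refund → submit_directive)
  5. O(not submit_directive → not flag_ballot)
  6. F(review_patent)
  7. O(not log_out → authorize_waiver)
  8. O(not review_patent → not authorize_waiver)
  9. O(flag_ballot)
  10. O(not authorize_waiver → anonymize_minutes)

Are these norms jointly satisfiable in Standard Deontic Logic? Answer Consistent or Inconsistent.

Inconsistent

From premise 9 we have O(flag_ballot).
Premise 5, O(not submit_directive → not flag_ballot), contraposes to O(flag_ballot → submit_directive); with O(flag_ballot) we get O(submit_directive).
From O(submit_directive) and premise 1, O(submit_directive → not timestamp_summons), we obtain O(not timestamp_summons).
Premise 2 is O(log_out → timestamp_summons); contrapositively O(not timestamp_summons → not log_out). Since O(not timestamp_summons) holds, K gives O(not log_out).
Applying K to premise 7 (O(not log_out → authorize_waiver)) and O(not log_out) yields O(authorize_waiver).
Premise 8 is O(not review_patent → not authorize_waiver); contrapositively O(authorize_waiver → review_patent). Since O(authorize_waiver) holds, K gives O(review_patent).
Yet premise 6 is F(review_patent), i.e. O(not review_patent).
We now have both O(review_patent) and O(not review_patent) — review_patent is simultaneously obligatory and forbidden, violating the D-axiom.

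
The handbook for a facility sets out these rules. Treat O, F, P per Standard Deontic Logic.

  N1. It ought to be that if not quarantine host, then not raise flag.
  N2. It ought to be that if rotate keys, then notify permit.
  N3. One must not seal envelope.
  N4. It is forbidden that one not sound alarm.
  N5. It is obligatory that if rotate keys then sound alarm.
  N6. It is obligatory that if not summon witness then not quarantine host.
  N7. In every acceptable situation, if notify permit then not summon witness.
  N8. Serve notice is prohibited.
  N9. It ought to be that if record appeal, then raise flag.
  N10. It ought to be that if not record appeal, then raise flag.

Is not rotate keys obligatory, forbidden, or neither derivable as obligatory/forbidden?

By case analysis on record_appeal: premise 9 gives O(record_appeal → raise_flag) and premise 10 gives O(¬record_appeal → raise_flag), so O(raise_flag) either way.
Premise 1, O(¬quarantine_host → ¬raise_flag), contraposes to O(raise_flag → quarantine_host); with O(raise_flag) we get O(quarantine_host).
Premise 6 is O(¬summon_witness → ¬quarantine_host); contrapositively O(quarantine_host → summon_witness). Since O(quarantine_host) holds, K gives O(summon_witness).
Premise 7 is O(notify_permit → ¬summon_witness); contrapositively O(summon_witness → ¬notify_permit). Since O(summon_witness) holds, K gives O(¬notify_permit).
The contrapositive of premise 2 (O(rotate_keys → notify_permit)) is O(¬notify_permit → ¬rotate_keys), and O(¬notify_permit) is already established, so O(¬rotate_keys).
Premises 3, 4, 5, 8 do not contribute to this derivation.
Hence ¬rotate_keys is obligatory.

Obligatory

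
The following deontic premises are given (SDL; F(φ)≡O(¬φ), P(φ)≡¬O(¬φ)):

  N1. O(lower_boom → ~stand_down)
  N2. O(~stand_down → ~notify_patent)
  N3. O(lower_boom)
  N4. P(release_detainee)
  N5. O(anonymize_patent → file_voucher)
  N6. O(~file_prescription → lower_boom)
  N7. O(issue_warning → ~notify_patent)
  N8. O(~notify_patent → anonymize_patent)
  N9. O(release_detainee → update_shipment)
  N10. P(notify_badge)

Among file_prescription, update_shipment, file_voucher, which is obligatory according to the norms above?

Premise 3 states O(lower_boom) outright.
From O(lower_boom) and premise 1, O(lower_boom → ~stand_down), we obtain O(~stand_down).
With premise 2, O(~stand_down → ~notify_patent), the K-axiom yields O(~notify_patent).
Applying K to premise 8 (O(~notify_patent → anonymize_patent)) and O(~notify_patent) yields O(anonymize_patent).
Premise 5 is O(anonymize_patent → file_voucher); since O(anonymize_patent), deontic closure gives O(file_voucher).
So O(file_voucher) holds — file_voucher is obligatory. None of the other listed options is made obligatory by any chain of premises.

file_voucher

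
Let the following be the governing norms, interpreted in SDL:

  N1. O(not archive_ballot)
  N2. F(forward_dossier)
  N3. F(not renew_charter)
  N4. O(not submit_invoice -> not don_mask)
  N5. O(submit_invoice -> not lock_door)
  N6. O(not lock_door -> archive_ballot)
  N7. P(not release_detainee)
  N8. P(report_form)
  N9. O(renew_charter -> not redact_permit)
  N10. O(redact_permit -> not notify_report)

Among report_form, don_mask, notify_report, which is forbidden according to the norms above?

From premise 1 we have O(not archive_ballot).
Premise 6 is O(not lock_door -> archive_ballot); contrapositively O(not archive_ballot -> lock_door). Since O(not archive_ballot) holds, K gives O(lock_door).
Premise 5, O(submit_invoice -> not lock_door), contraposes to O(lock_door -> not submit_invoice); with O(lock_door) we get O(not submit_invoice).
Applying K to premise 4 (O(not submit_invoice -> not don_mask)) and O(not submit_invoice) yields O(not don_mask).
So O(not don_mask) holds, i.e. don_mask is forbidden. None of the other listed options is forbidden under the premises.

don_mask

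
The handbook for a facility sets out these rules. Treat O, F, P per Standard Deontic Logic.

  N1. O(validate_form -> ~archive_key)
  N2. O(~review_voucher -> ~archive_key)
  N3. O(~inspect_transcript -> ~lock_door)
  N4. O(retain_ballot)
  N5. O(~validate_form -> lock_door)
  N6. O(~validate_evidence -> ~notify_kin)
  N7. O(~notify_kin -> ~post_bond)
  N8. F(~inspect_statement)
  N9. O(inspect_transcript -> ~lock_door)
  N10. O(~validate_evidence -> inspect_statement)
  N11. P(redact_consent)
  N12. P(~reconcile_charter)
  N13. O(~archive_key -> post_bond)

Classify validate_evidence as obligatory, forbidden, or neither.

Obligatory

Premises 9 and 3 are O(inspect_transcript -> ~lock_door) and O(~inspect_transcript -> ~lock_door); every ideal world satisfies inspect_transcript or ~inspect_transcript, so in either case ~lock_door holds — hence O(~lock_door).
The contrapositive of premise 5 (O(~validate_form -> lock_door)) is O(~lock_door -> validate_form), and O(~lock_door) is already established, so O(validate_form).
With premise 1, O(validate_form -> ~archive_key), the K-axiom yields O(~archive_key).
Premise 13 is O(~archive_key -> post_bond); since O(~archive_key), deontic closure gives O(post_bond).
Premise 7 is O(~notify_kin -> ~post_bond); contrapositively O(post_bond -> notify_kin). Since O(post_bond) holds, K gives O(notify_kin).
Premise 6, O(~validate_evidence -> ~notify_kin), contraposes to O(notify_kin -> validate_evidence); with O(notify_kin) we get O(validate_evidence).
Premises 2, 4, 8, 10, 11, 12 do not contribute to this derivation.
Hence validate_evidence is obligatory.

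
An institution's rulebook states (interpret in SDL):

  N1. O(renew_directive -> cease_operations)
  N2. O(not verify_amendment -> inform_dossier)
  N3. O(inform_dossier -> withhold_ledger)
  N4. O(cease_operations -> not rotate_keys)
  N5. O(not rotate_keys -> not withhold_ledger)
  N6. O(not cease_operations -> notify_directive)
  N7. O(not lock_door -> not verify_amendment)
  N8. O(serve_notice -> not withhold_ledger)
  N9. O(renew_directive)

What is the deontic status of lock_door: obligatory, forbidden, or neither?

Premise 9 states O(renew_directive) outright.
With premise 1, O(renew_directive -> cease_operations), the K-axiom yields O(cease_operations).
With premise 4, O(cease_operations -> not rotate_keys), the K-axiom yields O(not rotate_keys).
Applying K to premise 5 (O(not rotate_keys -> not withhold_ledger)) and O(not rotate_keys) yields O(not withhold_ledger).
Premise 3 is O(inform_dossier -> withhold_ledger); contrapositively O(not withhold_ledger -> not inform_dossier). Since O(not withhold_ledger) holds, K gives O(not inform_dossier).
Premise 2, O(not verify_amendment -> inform_dossier), contraposes to O(not inform_dossier -> verify_amendment); with O(not inform_dossier) we get O(verify_amendment).
Premise 7 is O(not lock_door -> not verify_amendment); contrapositively O(verify_amendment -> lock_door). Since O(verify_amendment) holds, K gives O(lock_door).
Premises 6, 8 do not contribute to this derivation.
Hence lock_door is obligatory.

Obligatory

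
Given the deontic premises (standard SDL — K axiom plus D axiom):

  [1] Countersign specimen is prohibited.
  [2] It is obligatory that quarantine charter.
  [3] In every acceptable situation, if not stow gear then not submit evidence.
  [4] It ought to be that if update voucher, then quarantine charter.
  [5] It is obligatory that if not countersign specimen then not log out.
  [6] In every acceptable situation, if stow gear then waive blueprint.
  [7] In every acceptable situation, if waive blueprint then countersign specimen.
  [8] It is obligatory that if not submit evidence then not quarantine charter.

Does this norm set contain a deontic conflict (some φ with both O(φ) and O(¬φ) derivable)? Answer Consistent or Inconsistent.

From premise 2 we have O(quarantine_charter).
The contrapositive of premise 8 (O(¬submit_evidence → ¬quarantine_charter)) is O(quarantine_charter → submit_evidence), and O(quarantine_charter) is already established, so O(submit_evidence).
Premise 3, O(¬stow_gear → ¬submit_evidence), contraposes to O(submit_evidence → stow_gear); with O(submit_evidence) we get O(stow_gear).
With premise 6, O(stow_gear → waive_blueprint), the K-axiom yields O(waive_blueprint).
With premise 7, O(waive_blueprint → countersign_specimen), the K-axiom yields O(countersign_specimen).
However, F(countersign_specimen) at premise 1 amounts to O(¬countersign_specimen).
We now have both O(countersign_specimen) and O(¬countersign_specimen) — countersign_specimen is simultaneously obligatory and forbidden, violating the D-axiom.

Inconsistent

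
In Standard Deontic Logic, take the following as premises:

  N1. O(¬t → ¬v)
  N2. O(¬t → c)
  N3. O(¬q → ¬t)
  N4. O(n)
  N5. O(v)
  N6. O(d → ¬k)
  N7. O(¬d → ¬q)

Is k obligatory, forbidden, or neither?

Forbidden

Premise 5 states O(v) outright.
Premise 1, O(¬t → ¬v), contraposes to O(v → t); with O(v) we get O(t).
The contrapositive of premise 3 (O(¬q → ¬t)) is O(t → q), and O(t) is already established, so O(q).
Premise 7 is O(¬d → ¬q); contrapositively O(q → d). Since O(q) holds, K gives O(d).
Applying K to premise 6 (O(d → ¬k)) and O(d) yields O(¬k).
Premises 2, 4 do not contribute to this derivation.
Thus O(¬k), which is F(k): k is forbidden.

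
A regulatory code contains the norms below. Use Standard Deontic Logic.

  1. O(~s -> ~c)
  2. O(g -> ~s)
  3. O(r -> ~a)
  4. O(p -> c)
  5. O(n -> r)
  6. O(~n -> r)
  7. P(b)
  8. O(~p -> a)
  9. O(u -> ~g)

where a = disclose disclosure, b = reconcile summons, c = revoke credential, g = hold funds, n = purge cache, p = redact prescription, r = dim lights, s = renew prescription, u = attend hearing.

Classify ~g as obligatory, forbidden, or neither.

Obligatory

Premises 6 and 5 are O(~n -> r) and O(n -> r); every ideal world satisfies ~n or n, so in either case r holds — hence O(r).
With premise 3, O(r -> ~a), the K-axiom yields O(~a).
Premise 8 is O(~p -> a); contrapositively O(~a -> p). Since O(~a) holds, K gives O(p).
Premise 4 is O(p -> c); since O(p), deontic closure gives O(c).
Premise 1 is O(~s -> ~c); contrapositively O(c -> s). Since O(c) holds, K gives O(s).
The contrapositive of premise 2 (O(g -> ~s)) is O(s -> ~g), and O(s) is already established, so O(~g).
Premises 7, 9 do not contribute to this derivation.
Hence ~g is obligatory.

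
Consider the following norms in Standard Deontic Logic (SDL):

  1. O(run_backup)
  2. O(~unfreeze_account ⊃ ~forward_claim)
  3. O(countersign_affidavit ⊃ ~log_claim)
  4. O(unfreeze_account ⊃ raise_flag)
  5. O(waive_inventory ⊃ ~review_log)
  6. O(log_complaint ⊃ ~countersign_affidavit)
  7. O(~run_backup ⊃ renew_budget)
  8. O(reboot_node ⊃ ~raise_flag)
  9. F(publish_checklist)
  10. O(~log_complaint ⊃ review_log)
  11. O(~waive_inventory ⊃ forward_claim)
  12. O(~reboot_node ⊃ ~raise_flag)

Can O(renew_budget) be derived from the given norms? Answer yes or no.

Premise 7 is O(~run_backup ⊃ renew_budget), but O(~run_backup) is not derivable from the premises, so it does not yield O(renew_budget).
No other premise forces O(renew_budget). An ideal world satisfying every premise can still have renew_budget false, so O(renew_budget) is not derivable.

No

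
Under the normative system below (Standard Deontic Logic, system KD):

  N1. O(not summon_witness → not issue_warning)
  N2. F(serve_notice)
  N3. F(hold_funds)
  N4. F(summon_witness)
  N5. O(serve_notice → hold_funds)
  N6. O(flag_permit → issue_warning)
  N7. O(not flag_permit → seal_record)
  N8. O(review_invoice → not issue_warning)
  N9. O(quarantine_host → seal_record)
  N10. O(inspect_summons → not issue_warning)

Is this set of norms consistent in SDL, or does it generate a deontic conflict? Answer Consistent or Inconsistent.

Consistent

Premise 5 is O(serve_notice → hold_funds), but O(serve_notice) is not derivable from the premises, so it does not yield O(hold_funds).
So O(hold_funds) is not derivable, and the apparent clash with O(not hold_funds) does not arise.
A world satisfying every obligation exists (e.g. flag_permit=false, hold_funds=false, inspect_summons=false, issue_warning=false, quarantine_host=false, review_invoice=false, seal_record=true, serve_notice=false, summon_witness=false); no atom is both obligatory and forbidden, so the set is consistent.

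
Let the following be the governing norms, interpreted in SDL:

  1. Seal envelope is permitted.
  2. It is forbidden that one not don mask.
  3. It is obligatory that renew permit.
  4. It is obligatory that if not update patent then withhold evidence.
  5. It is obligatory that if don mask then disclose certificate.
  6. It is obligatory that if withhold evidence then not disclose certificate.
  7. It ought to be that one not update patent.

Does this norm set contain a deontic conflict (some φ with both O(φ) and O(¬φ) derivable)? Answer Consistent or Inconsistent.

Inconsistent

From premise 7 we have O(¬update_patent).
Premise 4 is O(¬update_patent → withhold_evidence); since O(¬update_patent), deontic closure gives O(withhold_evidence).
Premise 6 is O(withhold_evidence → ¬disclose_certificate); since O(withhold_evidence), deontic closure gives O(¬disclose_certificate).
The contrapositive of premise 5 (O(don_mask → disclose_certificate)) is O(¬disclose_certificate → ¬don_mask), and O(¬disclose_certificate) is already established, so O(¬don_mask).
Yet premise 2 is F(¬don_mask), i.e. O(don_mask).
We now have both O(¬don_mask) and O(don_mask) — don_mask is simultaneously obligatory and forbidden, violating the D-axiom.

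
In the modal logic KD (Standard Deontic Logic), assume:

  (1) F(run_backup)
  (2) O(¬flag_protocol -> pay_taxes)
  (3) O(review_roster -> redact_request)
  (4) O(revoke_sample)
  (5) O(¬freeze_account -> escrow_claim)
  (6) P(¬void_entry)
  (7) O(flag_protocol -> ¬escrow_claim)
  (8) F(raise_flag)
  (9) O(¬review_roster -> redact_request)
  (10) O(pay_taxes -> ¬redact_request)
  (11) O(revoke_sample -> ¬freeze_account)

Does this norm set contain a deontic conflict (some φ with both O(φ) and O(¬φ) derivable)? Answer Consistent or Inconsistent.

Inconsistent

Premises 9 and 3 are O(¬review_roster -> redact_request) and O(review_roster -> redact_request); every ideal world satisfies ¬review_roster or review_roster, so in either case redact_request holds — hence O(redact_request).
Premise 10, O(pay_taxes -> ¬redact_request), contraposes to O(redact_request -> ¬pay_taxes); with O(redact_request) we get O(¬pay_taxes).
The contrapositive of premise 2 (O(¬flag_protocol -> pay_taxes)) is O(¬pay_taxes -> flag_protocol), and O(¬pay_taxes) is already established, so O(flag_protocol).
With premise 7, O(flag_protocol -> ¬escrow_claim), the K-axiom yields O(¬escrow_claim).
Premise 5, O(¬freeze_account -> escrow_claim), contraposes to O(¬escrow_claim -> freeze_account); with O(¬escrow_claim) we get O(freeze_account).
The contrapositive of premise 11 (O(revoke_sample -> ¬freeze_account)) is O(freeze_account -> ¬revoke_sample), and O(freeze_account) is already established, so O(¬revoke_sample).
However, premise 4 gives O(revoke_sample).
We now have both O(¬revoke_sample) and O(revoke_sample) — revoke_sample is simultaneously obligatory and forbidden, violating the D-axiom.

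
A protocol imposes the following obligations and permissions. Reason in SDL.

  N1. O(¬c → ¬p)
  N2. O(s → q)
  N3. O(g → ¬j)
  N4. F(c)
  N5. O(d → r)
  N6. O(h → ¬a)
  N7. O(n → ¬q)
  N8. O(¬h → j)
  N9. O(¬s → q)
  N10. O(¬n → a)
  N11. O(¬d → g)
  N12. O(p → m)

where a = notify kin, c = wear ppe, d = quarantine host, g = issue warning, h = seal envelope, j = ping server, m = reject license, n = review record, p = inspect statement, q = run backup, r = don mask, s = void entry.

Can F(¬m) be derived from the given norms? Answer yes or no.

No

Premise 12 is O(p → m), but O(p) is not derivable from the premises, so it does not yield O(m).
No other premise forces O(m). An ideal world satisfying every premise can still have ¬m true, so F(¬m) is not derivable.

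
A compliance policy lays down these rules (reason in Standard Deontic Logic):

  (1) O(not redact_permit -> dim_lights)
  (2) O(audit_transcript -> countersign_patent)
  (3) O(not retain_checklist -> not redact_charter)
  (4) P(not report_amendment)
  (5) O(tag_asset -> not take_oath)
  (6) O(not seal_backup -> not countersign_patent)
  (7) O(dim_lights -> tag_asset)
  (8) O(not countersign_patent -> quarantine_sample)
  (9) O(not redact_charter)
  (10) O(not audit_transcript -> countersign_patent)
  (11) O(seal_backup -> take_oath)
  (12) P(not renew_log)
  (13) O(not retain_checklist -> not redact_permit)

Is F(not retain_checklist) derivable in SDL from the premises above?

Premises 10 and 2 are O(not audit_transcript -> countersign_patent) and O(audit_transcript -> countersign_patent); every ideal world satisfies not audit_transcript or audit_transcript, so in either case countersign_patent holds — hence O(countersign_patent).
Premise 6 is O(not seal_backup -> not countersign_patent); contrapositively O(countersign_patent -> seal_backup). Since O(countersign_patent) holds, K gives O(seal_backup).
From O(seal_backup) and premise 11, O(seal_backup -> take_oath), we obtain O(take_oath).
Premise 5, O(tag_asset -> not take_oath), contraposes to O(take_oath -> not tag_asset); with O(take_oath) we get O(not tag_asset).
The contrapositive of premise 7 (O(dim_lights -> tag_asset)) is O(not tag_asset -> not dim_lights), and O(not tag_asset) is already established, so O(not dim_lights).
Premise 1, O(not redact_permit -> dim_lights), contraposes to O(not dim_lights -> redact_permit); with O(not dim_lights) we get O(redact_permit).
Premise 13, O(not retain_checklist -> not redact_permit), contraposes to O(redact_permit -> retain_checklist); with O(redact_permit) we get O(retain_checklist).
Premises 3, 4, 8, 9, 12 do not contribute to this derivation.
So O(retain_checklist) holds, i.e. F(not retain_checklist). The claim follows.

Yes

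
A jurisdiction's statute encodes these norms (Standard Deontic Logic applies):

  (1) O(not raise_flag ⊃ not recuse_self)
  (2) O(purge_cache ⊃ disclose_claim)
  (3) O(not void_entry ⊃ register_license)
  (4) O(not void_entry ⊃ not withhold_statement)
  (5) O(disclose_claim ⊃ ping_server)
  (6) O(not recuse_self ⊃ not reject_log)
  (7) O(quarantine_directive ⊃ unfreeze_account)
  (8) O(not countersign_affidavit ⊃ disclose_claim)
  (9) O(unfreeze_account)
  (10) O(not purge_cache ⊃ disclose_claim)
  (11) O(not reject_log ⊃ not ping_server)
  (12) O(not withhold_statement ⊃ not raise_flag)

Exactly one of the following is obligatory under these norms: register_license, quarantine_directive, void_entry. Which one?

By case analysis on purge_cache: premise 2 gives O(purge_cache ⊃ disclose_claim) and premise 10 gives O(not purge_cache ⊃ disclose_claim), so O(disclose_claim) either way.
From O(disclose_claim) and premise 5, O(disclose_claim ⊃ ping_server), we obtain O(ping_server).
The contrapositive of premise 11 (O(not reject_log ⊃ not ping_server)) is O(ping_server ⊃ reject_log), and O(ping_server) is already established, so O(reject_log).
The contrapositive of premise 6 (O(not recuse_self ⊃ not reject_log)) is O(reject_log ⊃ recuse_self), and O(reject_log) is already established, so O(recuse_self).
The contrapositive of premise 1 (O(not raise_flag ⊃ not recuse_self)) is O(recuse_self ⊃ raise_flag), and O(recuse_self) is already established, so O(raise_flag).
Premise 12 is O(not withhold_statement ⊃ not raise_flag); contrapositively O(raise_flag ⊃ withhold_statement). Since O(raise_flag) holds, K gives O(withhold_statement).
Premise 4, O(not void_entry ⊃ not withhold_statement), contraposes to O(withhold_statement ⊃ void_entry); with O(withhold_statement) we get O(void_entry).
So O(void_entry) holds — void_entry is obligatory. None of the other listed options is made obligatory by any chain of premises.

void_entry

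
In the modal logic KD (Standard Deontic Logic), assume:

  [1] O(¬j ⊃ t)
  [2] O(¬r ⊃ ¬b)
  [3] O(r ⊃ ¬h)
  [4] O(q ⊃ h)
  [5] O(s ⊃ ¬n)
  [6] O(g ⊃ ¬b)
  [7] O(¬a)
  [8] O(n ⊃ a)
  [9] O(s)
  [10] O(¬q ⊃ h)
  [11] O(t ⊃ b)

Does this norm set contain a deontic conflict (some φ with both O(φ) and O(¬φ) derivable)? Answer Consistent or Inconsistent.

Consistent

Premise 8 is O(n ⊃ a), but O(n) is not derivable from the premises, so it does not yield O(a).
So O(a) is not derivable, and the apparent clash with O(¬a) does not arise.
A world satisfying every obligation exists (e.g. a=false, b=false, g=false, h=true, j=true, n=false, q=false, r=false, s=true, t=false); no atom is both obligatory and forbidden, so the set is consistent.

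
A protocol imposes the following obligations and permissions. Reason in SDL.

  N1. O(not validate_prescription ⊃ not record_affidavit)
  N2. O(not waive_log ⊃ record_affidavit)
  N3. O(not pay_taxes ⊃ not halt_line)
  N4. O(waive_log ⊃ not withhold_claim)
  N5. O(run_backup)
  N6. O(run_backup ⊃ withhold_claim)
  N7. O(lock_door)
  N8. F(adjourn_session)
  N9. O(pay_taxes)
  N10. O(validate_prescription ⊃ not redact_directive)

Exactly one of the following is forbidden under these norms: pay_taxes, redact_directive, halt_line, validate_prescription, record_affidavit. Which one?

redact_directive

From premise 5 we have O(run_backup).
From O(run_backup) and premise 6, O(run_backup ⊃ withhold_claim), we obtain O(withhold_claim).
The contrapositive of premise 4 (O(waive_log ⊃ not withhold_claim)) is O(withhold_claim ⊃ not waive_log), and O(withhold_claim) is already established, so O(not waive_log).
With premise 2, O(not waive_log ⊃ record_affidavit), the K-axiom yields O(record_affidavit).
Premise 1, O(not validate_prescription ⊃ not record_affidavit), contraposes to O(record_affidavit ⊃ validate_prescription); with O(record_affidavit) we get O(validate_prescription).
Applying K to premise 10 (O(validate_prescription ⊃ not redact_directive)) and O(validate_prescription) yields O(not redact_directive).
So O(not redact_directive) holds, i.e. redact_directive is forbidden. None of the other listed options is forbidden under the premises.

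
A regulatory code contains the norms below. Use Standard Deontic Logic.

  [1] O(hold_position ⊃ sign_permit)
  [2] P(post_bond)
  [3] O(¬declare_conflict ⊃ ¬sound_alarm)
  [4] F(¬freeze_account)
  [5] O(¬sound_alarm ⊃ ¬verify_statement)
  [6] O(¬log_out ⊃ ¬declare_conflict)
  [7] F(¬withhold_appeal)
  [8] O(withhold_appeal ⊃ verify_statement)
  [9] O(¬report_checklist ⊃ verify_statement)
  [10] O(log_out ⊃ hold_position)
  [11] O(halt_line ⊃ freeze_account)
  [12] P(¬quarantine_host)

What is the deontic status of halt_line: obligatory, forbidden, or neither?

Premise 11 is O(halt_line ⊃ freeze_account); even if O(freeze_account) held, inferring O(halt_line) would be affirming the consequent — invalid.
No premise or chain of K-axiom applications forces O(halt_line), and none forces O(¬halt_line). So halt_line is neither obligatory nor forbidden under these norms.

Neither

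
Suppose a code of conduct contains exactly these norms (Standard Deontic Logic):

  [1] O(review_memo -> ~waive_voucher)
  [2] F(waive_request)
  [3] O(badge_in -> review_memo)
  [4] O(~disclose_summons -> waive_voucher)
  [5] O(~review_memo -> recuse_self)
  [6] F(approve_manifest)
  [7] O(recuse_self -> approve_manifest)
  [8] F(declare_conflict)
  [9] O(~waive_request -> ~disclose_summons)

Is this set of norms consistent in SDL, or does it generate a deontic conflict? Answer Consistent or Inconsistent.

Inconsistent

F(approve_manifest) at premise 6 means O(~approve_manifest).
Premise 7, O(recuse_self -> approve_manifest), contraposes to O(~approve_manifest -> ~recuse_self); with O(~approve_manifest) we get O(~recuse_self).
The contrapositive of premise 5 (O(~review_memo -> recuse_self)) is O(~recuse_self -> review_memo), and O(~recuse_self) is already established, so O(review_memo).
Premise 1 is O(review_memo -> ~waive_voucher); since O(review_memo), deontic closure gives O(~waive_voucher).
Premise 4, O(~disclose_summons -> waive_voucher), contraposes to O(~waive_voucher -> disclose_summons); with O(~waive_voucher) we get O(disclose_summons).
Premise 9, O(~waive_request -> ~disclose_summons), contraposes to O(disclose_summons -> waive_request); with O(disclose_summons) we get O(waive_request).
Yet premise 2 is F(waive_request), i.e. O(~waive_request).
We now have both O(waive_request) and O(~waive_request) — waive_request is simultaneously obligatory and forbidden, violating the D-axiom.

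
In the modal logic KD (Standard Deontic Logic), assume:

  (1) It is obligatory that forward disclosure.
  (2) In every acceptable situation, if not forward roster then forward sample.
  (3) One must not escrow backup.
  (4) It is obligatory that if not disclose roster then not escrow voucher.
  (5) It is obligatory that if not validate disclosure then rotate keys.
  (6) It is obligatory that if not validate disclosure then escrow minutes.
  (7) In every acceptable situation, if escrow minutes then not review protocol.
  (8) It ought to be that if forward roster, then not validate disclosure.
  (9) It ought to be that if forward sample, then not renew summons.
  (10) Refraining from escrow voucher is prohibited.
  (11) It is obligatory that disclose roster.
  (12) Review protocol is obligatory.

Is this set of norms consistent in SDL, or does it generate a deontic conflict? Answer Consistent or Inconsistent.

Consistent

Premise 4 is O(¬disclose_roster → ¬escrow_voucher), but O(¬disclose_roster) is not derivable from the premises, so it does not yield O(¬escrow_voucher).
So O(¬escrow_voucher) is not derivable, and the apparent clash with O(escrow_voucher) does not arise.
A world satisfying every obligation exists (e.g. disclose_roster=true, escrow_backup=false, escrow_minutes=false, escrow_voucher=true, forward_disclosure=true, forward_roster=false, forward_sample=true, renew_summons=false, review_protocol=true, rotate_keys=false, validate_disclosure=true); no atom is both obligatory and forbidden, so the set is consistent.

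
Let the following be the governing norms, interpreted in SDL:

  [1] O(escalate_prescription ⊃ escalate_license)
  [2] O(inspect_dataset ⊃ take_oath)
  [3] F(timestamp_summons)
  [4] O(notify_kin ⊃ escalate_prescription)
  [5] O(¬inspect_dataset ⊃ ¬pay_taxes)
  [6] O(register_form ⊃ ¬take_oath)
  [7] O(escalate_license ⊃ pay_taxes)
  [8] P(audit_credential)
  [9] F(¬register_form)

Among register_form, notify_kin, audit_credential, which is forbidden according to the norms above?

notify_kin

Premise 9, F(¬register_form), is equivalent to O(register_form).
Applying K to premise 6 (O(register_form ⊃ ¬take_oath)) and O(register_form) yields O(¬take_oath).
Premise 2 is O(inspect_dataset ⊃ take_oath); contrapositively O(¬take_oath ⊃ ¬inspect_dataset). Since O(¬take_oath) holds, K gives O(¬inspect_dataset).
Applying K to premise 5 (O(¬inspect_dataset ⊃ ¬pay_taxes)) and O(¬inspect_dataset) yields O(¬pay_taxes).
Premise 7, O(escalate_license ⊃ pay_taxes), contraposes to O(¬pay_taxes ⊃ ¬escalate_license); with O(¬pay_taxes) we get O(¬escalate_license).
Premise 1 is O(escalate_prescription ⊃ escalate_license); contrapositively O(¬escalate_license ⊃ ¬escalate_prescription). Since O(¬escalate_license) holds, K gives O(¬escalate_prescription).
Premise 4 is O(notify_kin ⊃ escalate_prescription); contrapositively O(¬escalate_prescription ⊃ ¬notify_kin). Since O(¬escalate_prescription) holds, K gives O(¬notify_kin).
So O(¬notify_kin) holds, i.e. notify_kin is forbidden. None of the other listed options is forbidden under the premises.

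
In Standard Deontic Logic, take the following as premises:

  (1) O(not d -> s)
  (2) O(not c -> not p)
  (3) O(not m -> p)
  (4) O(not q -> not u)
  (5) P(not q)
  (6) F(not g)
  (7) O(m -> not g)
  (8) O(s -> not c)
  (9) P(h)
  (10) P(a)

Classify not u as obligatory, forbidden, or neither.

Neither

Premise 4 is O(not q -> not u), but O(not q) is not derivable from the premises (the permission P(not q) asserts only not O(q), not O(not q)), so it does not yield O(not u).
No premise or chain of K-axiom applications forces O(not u), and none forces O(u). So not u is neither obligatory nor forbidden under these norms.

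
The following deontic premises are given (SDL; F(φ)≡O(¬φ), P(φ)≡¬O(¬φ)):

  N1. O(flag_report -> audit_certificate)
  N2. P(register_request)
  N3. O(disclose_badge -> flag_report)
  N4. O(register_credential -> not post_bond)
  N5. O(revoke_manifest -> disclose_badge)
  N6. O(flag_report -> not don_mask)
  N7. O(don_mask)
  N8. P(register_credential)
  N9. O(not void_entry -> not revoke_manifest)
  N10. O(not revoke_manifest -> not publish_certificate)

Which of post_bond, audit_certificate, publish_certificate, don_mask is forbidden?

Premise 7 gives O(don_mask).
Premise 6, O(flag_report -> not don_mask), contraposes to O(don_mask -> not flag_report); with O(don_mask) we get O(not flag_report).
Premise 3 is O(disclose_badge -> flag_report); contrapositively O(not flag_report -> not disclose_badge). Since O(not flag_report) holds, K gives O(not disclose_badge).
The contrapositive of premise 5 (O(revoke_manifest -> disclose_badge)) is O(not disclose_badge -> not revoke_manifest), and O(not disclose_badge) is already established, so O(not revoke_manifest).
From O(not revoke_manifest) and premise 10, O(not revoke_manifest -> not publish_certificate), we obtain O(not publish_certificate).
So O(not publish_certificate) holds, i.e. publish_certificate is forbidden. None of the other listed options is forbidden under the premises.

publish_certificate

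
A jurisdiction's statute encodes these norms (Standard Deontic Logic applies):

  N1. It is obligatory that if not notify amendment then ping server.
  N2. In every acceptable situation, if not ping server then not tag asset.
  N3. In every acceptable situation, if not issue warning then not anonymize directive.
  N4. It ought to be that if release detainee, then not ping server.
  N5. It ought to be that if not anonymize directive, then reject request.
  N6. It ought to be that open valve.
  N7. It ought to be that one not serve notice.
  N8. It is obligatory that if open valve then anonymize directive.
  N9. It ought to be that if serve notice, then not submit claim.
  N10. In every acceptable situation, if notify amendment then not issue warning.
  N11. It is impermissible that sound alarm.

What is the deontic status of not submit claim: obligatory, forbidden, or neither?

Neither

Premise 9 is O(serve_notice → ¬submit_claim), but O(serve_notice) is not derivable from the premises, so it does not yield O(¬submit_claim).
No premise or chain of K-axiom applications forces O(¬submit_claim), and none forces O(submit_claim). So ¬submit_claim is neither obligatory nor forbidden under these norms.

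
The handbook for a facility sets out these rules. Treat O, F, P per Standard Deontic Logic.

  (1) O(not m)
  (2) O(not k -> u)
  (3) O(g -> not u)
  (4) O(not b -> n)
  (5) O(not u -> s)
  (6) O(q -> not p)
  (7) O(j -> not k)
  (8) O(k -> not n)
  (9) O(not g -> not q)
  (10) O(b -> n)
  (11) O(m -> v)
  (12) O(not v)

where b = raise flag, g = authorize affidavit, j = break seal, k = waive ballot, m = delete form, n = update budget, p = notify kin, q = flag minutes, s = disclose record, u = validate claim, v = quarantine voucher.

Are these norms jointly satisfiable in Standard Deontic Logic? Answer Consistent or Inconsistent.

Premise 11 is O(m -> v), but O(m) is not derivable from the premises, so it does not yield O(v).
So O(v) is not derivable, and the apparent clash with O(not v) does not arise.
A world satisfying every obligation exists (e.g. b=false, g=false, j=false, k=false, m=false, n=true, p=false, q=false, s=false, u=true, v=false); no atom is both obligatory and forbidden, so the set is consistent.

Consistent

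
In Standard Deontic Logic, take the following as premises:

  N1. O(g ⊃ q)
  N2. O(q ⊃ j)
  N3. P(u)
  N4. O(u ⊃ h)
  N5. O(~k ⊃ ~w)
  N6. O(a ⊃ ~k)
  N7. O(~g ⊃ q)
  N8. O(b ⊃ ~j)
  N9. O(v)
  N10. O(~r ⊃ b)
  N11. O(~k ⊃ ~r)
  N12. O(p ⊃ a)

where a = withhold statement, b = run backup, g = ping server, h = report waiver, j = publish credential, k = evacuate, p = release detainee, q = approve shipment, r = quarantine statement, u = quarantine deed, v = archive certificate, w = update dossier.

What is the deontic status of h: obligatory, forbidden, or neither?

Premise 4 is O(u ⊃ h), but O(u) is not derivable from the premises (the permission P(u) asserts only ~O(~u), not O(u)), so it does not yield O(h).
No premise or chain of K-axiom applications forces O(h), and none forces O(~h). So h is neither obligatory nor forbidden under these norms.

Neither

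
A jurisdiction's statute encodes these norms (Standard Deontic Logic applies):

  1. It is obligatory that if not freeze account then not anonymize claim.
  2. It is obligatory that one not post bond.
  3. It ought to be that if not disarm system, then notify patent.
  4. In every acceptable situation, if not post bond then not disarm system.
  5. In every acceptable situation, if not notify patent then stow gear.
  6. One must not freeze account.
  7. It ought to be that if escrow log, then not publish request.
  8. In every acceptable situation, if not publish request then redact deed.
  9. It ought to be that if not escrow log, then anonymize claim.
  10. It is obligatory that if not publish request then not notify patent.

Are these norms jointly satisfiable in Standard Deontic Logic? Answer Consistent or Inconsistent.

Inconsistent

From premise 2 we have O(¬post_bond).
Premise 4 is O(¬post_bond → ¬disarm_system); since O(¬post_bond), deontic closure gives O(¬disarm_system).
Applying K to premise 3 (O(¬disarm_system → notify_patent)) and O(¬disarm_system) yields O(notify_patent).
Premise 10, O(¬publish_request → ¬notify_patent), contraposes to O(notify_patent → publish_request); with O(notify_patent) we get O(publish_request).
Premise 7, O(escrow_log → ¬publish_request), contraposes to O(publish_request → ¬escrow_log); with O(publish_request) we get O(¬escrow_log).
With premise 9, O(¬escrow_log → anonymize_claim), the K-axiom yields O(anonymize_claim).
Premise 1, O(¬freeze_account → ¬anonymize_claim), contraposes to O(anonymize_claim → freeze_account); with O(anonymize_claim) we get O(freeze_account).
But premise 6, F(freeze_account), means O(¬freeze_account).
We now have both O(freeze_account) and O(¬freeze_account) — freeze_account is simultaneously obligatory and forbidden, violating the D-axiom.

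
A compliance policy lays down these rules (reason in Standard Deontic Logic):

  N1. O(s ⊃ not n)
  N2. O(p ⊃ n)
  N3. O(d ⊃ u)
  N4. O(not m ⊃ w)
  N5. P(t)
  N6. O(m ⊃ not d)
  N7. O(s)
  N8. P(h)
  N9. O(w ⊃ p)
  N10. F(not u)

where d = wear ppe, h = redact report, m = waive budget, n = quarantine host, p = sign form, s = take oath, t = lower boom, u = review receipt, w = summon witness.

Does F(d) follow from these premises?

Premise 7 gives O(s).
With premise 1, O(s ⊃ not n), the K-axiom yields O(not n).
Premise 2 is O(p ⊃ n); contrapositively O(not n ⊃ not p). Since O(not n) holds, K gives O(not p).
The contrapositive of premise 9 (O(w ⊃ p)) is O(not p ⊃ not w), and O(not p) is already established, so O(not w).
The contrapositive of premise 4 (O(not m ⊃ w)) is O(not w ⊃ m), and O(not w) is already established, so O(m).
From O(m) and premise 6, O(m ⊃ not d), we obtain O(not d).
Premises 3, 5, 8, 10 do not contribute to this derivation.
So O(not d) holds, i.e. F(d). The claim follows.

Yes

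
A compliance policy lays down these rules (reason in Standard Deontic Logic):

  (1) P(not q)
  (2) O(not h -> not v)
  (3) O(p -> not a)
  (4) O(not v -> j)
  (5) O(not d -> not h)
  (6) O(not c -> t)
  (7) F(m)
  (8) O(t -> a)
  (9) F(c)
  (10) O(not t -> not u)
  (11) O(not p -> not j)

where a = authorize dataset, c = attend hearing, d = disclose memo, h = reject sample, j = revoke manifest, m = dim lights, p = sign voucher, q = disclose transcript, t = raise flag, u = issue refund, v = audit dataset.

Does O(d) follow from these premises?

F(c) at premise 9 means O(not c).
Applying K to premise 6 (O(not c -> t)) and O(not c) yields O(t).
With premise 8, O(t -> a), the K-axiom yields O(a).
Premise 3, O(p -> not a), contraposes to O(a -> not p); with O(a) we get O(not p).
Premise 11 is O(not p -> not j); since O(not p), deontic closure gives O(not j).
Premise 4, O(not v -> j), contraposes to O(not j -> v); with O(not j) we get O(v).
The contrapositive of premise 2 (O(not h -> not v)) is O(v -> h), and O(v) is already established, so O(h).
The contrapositive of premise 5 (O(not d -> not h)) is O(h -> d), and O(h) is already established, so O(d).
Premises 1, 7, 10 do not contribute to this derivation.
So O(d) follows.

Yes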